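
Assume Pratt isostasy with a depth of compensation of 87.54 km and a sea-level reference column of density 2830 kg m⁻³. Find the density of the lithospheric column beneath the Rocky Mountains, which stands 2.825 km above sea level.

Pratt balance: ρ_ref D = ρ (D + h).
ρ = ρ_ref D/(D + h) = 2830 × 87.54 km/(87.54 km + 2.825 km) = 2740 kg m⁻³.

2740 kg m⁻³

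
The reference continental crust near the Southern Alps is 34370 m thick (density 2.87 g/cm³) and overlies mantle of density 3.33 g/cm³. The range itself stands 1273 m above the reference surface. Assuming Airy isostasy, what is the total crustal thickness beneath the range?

Root depth r = h ρ_c / (ρ_m − ρ_c) = 1273 m × 2.87 / 0.46 = 7942 m.
Total thickness = T + h + r = 34370 m + 1273 m + 7942 m = 43600 m.

43600 m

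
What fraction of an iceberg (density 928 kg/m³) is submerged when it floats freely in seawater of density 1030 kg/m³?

90.1%

Submerged fraction = ρ_obj/ρ_fluid = 928/1030 = 90.1%.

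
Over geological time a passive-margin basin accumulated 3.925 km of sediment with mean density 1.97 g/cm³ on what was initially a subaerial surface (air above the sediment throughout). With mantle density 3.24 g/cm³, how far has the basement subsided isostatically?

2.39 km

Subaerial load: s = t ρ_sed / ρ_m = 3.925 km × 1.97/3.24 = 2.39 km.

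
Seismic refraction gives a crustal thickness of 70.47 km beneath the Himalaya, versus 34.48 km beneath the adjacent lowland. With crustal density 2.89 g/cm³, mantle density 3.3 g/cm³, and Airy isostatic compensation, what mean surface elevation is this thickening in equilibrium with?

Excess crust Δ = 70.47 km − 34.48 km = 35.99 km, split between elevation h and root r with h + r = Δ.
Airy balance ρ_c h = (ρ_m − ρ_c) r gives r = h ρ_c/(ρ_m − ρ_c), so h (1 + ρ_c/(ρ_m − ρ_c)) = Δ, i.e. h = Δ (ρ_m − ρ_c)/ρ_m.
h = 35.99 km × 0.41/3.3 = 4.47 km.

4.47 km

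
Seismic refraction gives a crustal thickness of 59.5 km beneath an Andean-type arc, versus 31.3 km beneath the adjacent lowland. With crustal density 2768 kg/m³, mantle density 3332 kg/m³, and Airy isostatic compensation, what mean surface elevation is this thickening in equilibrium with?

4.77 km

Excess crust Δ = 59.5 km − 31.3 km = 28.2 km, split between elevation h and root r with h + r = Δ.
Airy balance ρ_c h = (ρ_m − ρ_c) r gives r = h ρ_c/(ρ_m − ρ_c), so h (1 + ρ_c/(ρ_m − ρ_c)) = Δ, i.e. h = Δ (ρ_m − ρ_c)/ρ_m.
h = 28.2 km × 564/3332 = 4.77 km.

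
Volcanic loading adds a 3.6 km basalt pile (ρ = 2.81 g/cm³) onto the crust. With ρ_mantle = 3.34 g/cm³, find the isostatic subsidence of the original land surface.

Subaerial loading: s = t ρ_load / ρ_m.
s = 3.6 km × 2.81/3.34 = 3.03 km.

3.03 km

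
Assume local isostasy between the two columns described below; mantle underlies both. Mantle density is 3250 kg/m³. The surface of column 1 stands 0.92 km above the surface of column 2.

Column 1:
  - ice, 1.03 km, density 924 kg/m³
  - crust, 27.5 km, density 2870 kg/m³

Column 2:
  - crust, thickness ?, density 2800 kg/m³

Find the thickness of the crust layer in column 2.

Take the compensation level at the base of the deeper column (depth z_c below the surface of column 1) and equate Σ ρ_i t_i down to z_c; mantle fills any gap and the z_c terms cancel.
Column 1: 1.03×924 + 27.5×2870 + (z_c − 28.53)×3250
Column 2: 0.92×0 + x×2800 + (z_c − 0.92 − 0 − x)×3250
The z_c×3250 term appears on both sides and cancels. Collect the known terms of each column as K = Σ(ρt)_known − 3250 × (depth of known layers): K_1 = 79876.72 − 3250×28.53 = −12845.78; K_2 = 0 − 3250×(0.92 + 0) = −2990.
Balance: K_1 = K_2 − x×(3250 − 2800), so x = (K_2 − K_1)/(3250 − 2800) = 9855.78/450 = 21.9 km.

21.9 km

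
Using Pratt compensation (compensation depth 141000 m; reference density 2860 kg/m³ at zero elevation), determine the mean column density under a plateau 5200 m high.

Pratt balance: ρ_ref D = ρ (D + h).
ρ = ρ_ref D/(D + h) = 2860 × 141000 m/(141000 m + 5200 m) = 2760 kg/m³.

2760 kg/m³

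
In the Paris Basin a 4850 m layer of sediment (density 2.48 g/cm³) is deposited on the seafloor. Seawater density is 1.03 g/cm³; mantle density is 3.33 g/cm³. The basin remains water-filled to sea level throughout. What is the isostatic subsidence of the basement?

Submarine loading: the sediment displaces seawater, and the subsidence is in turn flooded, so s (ρ_m − ρ_w) = t (ρ_sed − ρ_w).
s = 4850 m × (2.48 − 1.03) / (3.33 − 1.03) = 3060 m.

3060 m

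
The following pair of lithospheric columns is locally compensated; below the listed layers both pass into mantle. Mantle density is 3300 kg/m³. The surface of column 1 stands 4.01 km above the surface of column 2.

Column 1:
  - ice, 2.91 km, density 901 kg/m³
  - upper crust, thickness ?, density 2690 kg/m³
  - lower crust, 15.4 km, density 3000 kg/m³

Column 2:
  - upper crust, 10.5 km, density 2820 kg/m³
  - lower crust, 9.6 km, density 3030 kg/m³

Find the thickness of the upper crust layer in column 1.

Take the compensation level at the base of the deeper column (depth z_c below the surface of column 1) and equate Σ ρ_i t_i down to z_c; mantle fills any gap and the z_c terms cancel.
Column 1: 2.91×901 + x×2690 + 15.4×3000 + (z_c − 18.31 − x)×3300
Column 2: 4.01×0 + 10.5×2820 + 9.6×3030 + (z_c − 4.01 − 20.1)×3300
The z_c×3300 term appears on both sides and cancels. Collect the known terms of each column as K = Σ(ρt)_known − 3300 × (depth of known layers): K_1 = 48821.91 − 3300×18.31 = −11601.09; K_2 = 58698 − 3300×(4.01 + 20.1) = −20865.
Balance: K_1 − x×(3300 − 2690) = K_2, so x = (K_1 − K_2)/(3300 − 2690) = 9263.91/610 = 15.2 km.

15.2 km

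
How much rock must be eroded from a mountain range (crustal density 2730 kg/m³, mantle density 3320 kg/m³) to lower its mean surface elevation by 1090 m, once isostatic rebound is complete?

6130 m

Net drop Δ = e − u = e − e ρ_c/ρ_m = e (ρ_m − ρ_c)/ρ_m.
e = Δ ρ_m/(ρ_m − ρ_c) = 1090 m × 3320/590 = 6130 m.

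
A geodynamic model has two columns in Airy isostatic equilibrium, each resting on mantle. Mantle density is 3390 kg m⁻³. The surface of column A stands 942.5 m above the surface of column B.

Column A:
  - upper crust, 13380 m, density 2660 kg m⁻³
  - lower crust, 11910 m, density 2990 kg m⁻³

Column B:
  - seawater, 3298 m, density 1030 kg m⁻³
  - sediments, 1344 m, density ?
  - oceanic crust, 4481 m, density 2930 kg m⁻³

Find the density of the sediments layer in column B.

Take the compensation level at the base of the deeper column (depth z_c below the surface of column A) and equate Σ ρ_i t_i down to z_c; mantle fills any gap and the z_c terms cancel.
Column A: 13380×2660 + 11910×2990 + (z_c − 25290)×3390
Column B: 942.5×0 + 3298×1030 + 1344×ρ + 4481×2930 + (z_c − 942.5 − 9123)×3390
The z_c×3390 term appears on both sides and cancels. Collect the known terms of each column as K = Σ(ρt)_known − 3390 × (depth of known layers): K_A = 71201700 − 3390×25290 = −14531400; K_B = 16526270 − 3390×(942.5 + 9123) = −17595775.
Balance: K_A = K_B + 1344×ρ, so ρ = (K_A − K_B)/1344 = 3064380/1344 = 2280 kg m⁻³.

2280 kg m⁻³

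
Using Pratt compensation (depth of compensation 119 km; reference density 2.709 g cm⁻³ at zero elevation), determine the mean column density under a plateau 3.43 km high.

Pratt balance: ρ_ref D = ρ (D + h).
ρ = ρ_ref D/(D + h) = 2.709 × 119 km/(119 km + 3.43 km) = 2.63 g cm⁻³.

2.63 g cm⁻³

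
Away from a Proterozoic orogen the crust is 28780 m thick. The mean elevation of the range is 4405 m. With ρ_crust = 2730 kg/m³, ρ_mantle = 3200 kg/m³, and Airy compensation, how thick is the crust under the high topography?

Root depth r = h ρ_c / (ρ_m − ρ_c) = 4405 m × 2730 / 470 = 25590 m.
Total thickness = T + h + r = 28780 m + 4405 m + 25590 m = 58800 m.

58800 m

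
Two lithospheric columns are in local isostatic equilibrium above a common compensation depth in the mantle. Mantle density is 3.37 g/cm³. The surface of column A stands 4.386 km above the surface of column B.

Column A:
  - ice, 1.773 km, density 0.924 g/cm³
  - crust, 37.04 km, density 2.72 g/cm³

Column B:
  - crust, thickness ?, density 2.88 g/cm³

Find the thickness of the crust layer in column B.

Take the compensation level at the base of the deeper column (depth z_c below the surface of column A) and equate Σ ρ_i t_i down to z_c; mantle fills any gap and the z_c terms cancel.
Column A: 1.773×0.924 + 37.04×2.72 + (z_c − 38.813)×3.37
Column B: 4.386×0 + x×2.88 + (z_c − 4.386 − 0 − x)×3.37
The z_c×3.37 term appears on both sides and cancels. Collect the known terms of each column as K = Σ(ρt)_known − 3.37 × (depth of known layers): K_A = 102.387052 − 3.37×38.813 = −28.412758; K_B = 0 − 3.37×(4.386 + 0) = −14.78082.
Balance: K_A = K_B − x×(3.37 − 2.88), so x = (K_B − K_A)/(3.37 − 2.88) = 13.6319/0.49 = 27.8 km.

27.8 km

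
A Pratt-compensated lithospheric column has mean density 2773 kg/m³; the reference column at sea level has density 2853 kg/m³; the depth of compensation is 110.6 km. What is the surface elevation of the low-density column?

3.19 km

ρ_ref D = ρ (D + h) → h = D (ρ_ref − ρ)/ρ.
h = 110.6 km × (2853 − 2773)/2773 = 3.19 km.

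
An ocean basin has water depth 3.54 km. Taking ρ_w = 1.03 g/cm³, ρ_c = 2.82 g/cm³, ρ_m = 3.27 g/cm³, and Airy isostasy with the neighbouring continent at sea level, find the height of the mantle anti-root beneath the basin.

14.1 km

For local isostatic compensation: replacing crust with seawater at the top is compensated by replacing crust with mantle at the base: d (ρ_c − ρ_w) = a (ρ_m − ρ_c).
a = d (ρ_c − ρ_w)/(ρ_m − ρ_c) = 3.54 km × 1.79/0.45 = 14.1 km.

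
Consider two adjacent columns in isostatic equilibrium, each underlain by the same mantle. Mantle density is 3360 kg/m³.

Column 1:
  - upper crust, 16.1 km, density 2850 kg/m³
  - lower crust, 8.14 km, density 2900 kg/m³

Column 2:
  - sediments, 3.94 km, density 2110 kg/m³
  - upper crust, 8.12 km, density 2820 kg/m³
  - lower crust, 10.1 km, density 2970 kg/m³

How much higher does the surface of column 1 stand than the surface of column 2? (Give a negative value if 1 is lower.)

For any compensation level in the mantle, the mantle terms cancel and isostasy reduces to e = (Σt_1 − Σt_2) − (Σ(ρt)_1 − Σ(ρt)_2) / ρ_m.
Σt_1 = 24.24 km; Σt_2 = 22.16 km; Σ(ρt)_1 = 69491; Σ(ρt)_2 = 61208.8 (in km·kg/m³).
e = (24.24 − 22.16) − (69491 − 61208.8) / 3360 = −0.385 km.

−0.385 km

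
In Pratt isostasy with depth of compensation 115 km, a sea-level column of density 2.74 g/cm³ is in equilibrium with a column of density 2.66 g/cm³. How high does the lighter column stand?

ρ_ref D = ρ (D + h) → h = D (ρ_ref − ρ)/ρ.
h = 115 km × (2.74 − 2.66)/2.66 = 3.46 km.

3.46 km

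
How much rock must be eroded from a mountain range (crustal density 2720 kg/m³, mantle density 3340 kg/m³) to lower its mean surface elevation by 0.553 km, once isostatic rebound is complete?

Net drop Δ = e − u = e − e ρ_c/ρ_m = e (ρ_m − ρ_c)/ρ_m.
e = Δ ρ_m/(ρ_m − ρ_c) = 0.553 km × 3340/620 = 2.98 km.

2.98 km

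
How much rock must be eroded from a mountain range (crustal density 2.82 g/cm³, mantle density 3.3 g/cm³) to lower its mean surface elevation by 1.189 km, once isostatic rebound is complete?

Net drop Δ = e − u = e − e ρ_c/ρ_m = e (ρ_m − ρ_c)/ρ_m.
e = Δ ρ_m/(ρ_m − ρ_c) = 1.189 km × 3.3/0.48 = 8.17 km.

8.17 km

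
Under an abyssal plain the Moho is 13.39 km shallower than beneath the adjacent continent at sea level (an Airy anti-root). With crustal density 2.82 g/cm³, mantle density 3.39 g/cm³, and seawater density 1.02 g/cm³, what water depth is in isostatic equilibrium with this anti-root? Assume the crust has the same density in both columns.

4.24 km

Replacing a thickness d of crust by seawater at the top must be balanced by replacing crust with mantle at the base: d (ρ_c − ρ_w) = a (ρ_m − ρ_c).
d = a (ρ_m − ρ_c)/(ρ_c − ρ_w) = 13.39 km × 0.57/1.8 = 4.24 km.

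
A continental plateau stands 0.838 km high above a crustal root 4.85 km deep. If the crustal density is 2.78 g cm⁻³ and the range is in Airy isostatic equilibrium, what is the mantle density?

Airy balance: ρ_c h = (ρ_m − ρ_c) r → ρ_m = ρ_c (1 + h/r).
ρ_m = 2.78 × (1 + 0.838 km/4.85 km) = 3.26 g cm⁻³.

3.26 g cm⁻³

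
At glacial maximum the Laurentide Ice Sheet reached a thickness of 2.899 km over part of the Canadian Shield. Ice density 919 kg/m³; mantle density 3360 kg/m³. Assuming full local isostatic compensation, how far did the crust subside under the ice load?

0.793 km

Equating mass per unit area of the two columns: the ice load ρ_ice t is balanced by mantle displaced below, ρ_m s.
s = t ρ_ice / ρ_m = 2.899 km × 919/3360 = 0.793 km.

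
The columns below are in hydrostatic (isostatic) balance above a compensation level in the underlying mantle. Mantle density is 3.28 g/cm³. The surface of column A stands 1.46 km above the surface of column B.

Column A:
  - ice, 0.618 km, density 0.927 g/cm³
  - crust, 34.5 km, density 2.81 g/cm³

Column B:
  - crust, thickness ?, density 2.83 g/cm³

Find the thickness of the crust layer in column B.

Take the compensation level at the base of the deeper column (depth z_c below the surface of column A) and equate Σ ρ_i t_i down to z_c; mantle fills any gap and the z_c terms cancel.
Column A: 0.618×0.927 + 34.5×2.81 + (z_c − 35.118)×3.28
Column B: 1.46×0 + x×2.83 + (z_c − 1.46 − 0 − x)×3.28
The z_c×3.28 term appears on both sides and cancels. Collect the known terms of each column as K = Σ(ρt)_known − 3.28 × (depth of known layers): K_A = 97.517886 − 3.28×35.118 = −17.669154; K_B = 0 − 3.28×(1.46 + 0) = −4.7888.
Balance: K_A = K_B − x×(3.28 − 2.83), so x = (K_B − K_A)/(3.28 − 2.83) = 12.8804/0.45 = 28.6 km.

28.6 km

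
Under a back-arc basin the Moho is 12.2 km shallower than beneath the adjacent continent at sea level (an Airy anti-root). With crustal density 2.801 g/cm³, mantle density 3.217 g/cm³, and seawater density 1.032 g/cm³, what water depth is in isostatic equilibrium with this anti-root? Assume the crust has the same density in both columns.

Replacing a thickness d of crust by seawater at the top must be balanced by replacing crust with mantle at the base: d (ρ_c − ρ_w) = a (ρ_m − ρ_c).
d = a (ρ_m − ρ_c)/(ρ_c − ρ_w) = 12.2 km × 0.416/1.769 = 2.87 km.

2.87 km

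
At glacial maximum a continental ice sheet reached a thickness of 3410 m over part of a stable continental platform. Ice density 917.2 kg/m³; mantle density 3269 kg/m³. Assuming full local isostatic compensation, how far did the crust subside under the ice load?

Isostatic balance requires: the ice load ρ_ice t is balanced by mantle displaced below, ρ_m s.
s = t ρ_ice / ρ_m = 3410 m × 917.2/3269 = 957 m.

957 m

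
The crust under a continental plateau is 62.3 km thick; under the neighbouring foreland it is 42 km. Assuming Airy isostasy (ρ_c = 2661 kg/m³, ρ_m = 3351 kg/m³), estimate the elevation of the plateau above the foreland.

4.18 km

Excess crust Δ = 62.3 km − 42 km = 20.3 km, split between elevation h and root r with h + r = Δ.
Airy balance ρ_c h = (ρ_m − ρ_c) r gives r = h ρ_c/(ρ_m − ρ_c), so h (1 + ρ_c/(ρ_m − ρ_c)) = Δ, i.e. h = Δ (ρ_m − ρ_c)/ρ_m.
h = 20.3 km × 690/3351 = 4.18 km.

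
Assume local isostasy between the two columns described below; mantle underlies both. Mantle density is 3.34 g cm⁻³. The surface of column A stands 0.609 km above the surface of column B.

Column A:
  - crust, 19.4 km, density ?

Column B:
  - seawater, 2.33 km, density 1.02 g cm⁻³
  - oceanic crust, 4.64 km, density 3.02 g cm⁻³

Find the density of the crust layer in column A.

Take the compensation level at the base of the deeper column (depth z_c below the surface of column A) and equate Σ ρ_i t_i down to z_c; mantle fills any gap and the z_c terms cancel.
Column A: 19.4×ρ + (z_c − 19.4)×3.34
Column B: 0.609×0 + 2.33×1.02 + 4.64×3.02 + (z_c − 0.609 − 6.97)×3.34
The z_c×3.34 term appears on both sides and cancels. Collect the known terms of each column as K = Σ(ρt)_known − 3.34 × (depth of known layers): K_A = 0 − 3.34×19.4 = −64.796; K_B = 16.3894 − 3.34×(0.609 + 6.97) = −8.92446.
Balance: K_A + 19.4×ρ = K_B, so ρ = (K_B − K_A)/19.4 = 55.8715/19.4 = 2.88 g cm⁻³.

2.88 g cm⁻³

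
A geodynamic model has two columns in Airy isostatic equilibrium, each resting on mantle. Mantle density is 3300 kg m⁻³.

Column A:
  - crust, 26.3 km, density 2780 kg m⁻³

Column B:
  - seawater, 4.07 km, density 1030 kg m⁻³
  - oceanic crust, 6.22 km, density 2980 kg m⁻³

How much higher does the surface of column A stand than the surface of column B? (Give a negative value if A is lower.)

For any compensation level in the mantle, the mantle terms cancel and isostasy reduces to e = (Σt_A − Σt_B) − (Σ(ρt)_A − Σ(ρt)_B) / ρ_m.
Σt_A = 26.3 km; Σt_B = 10.29 km; Σ(ρt)_A = 73114; Σ(ρt)_B = 22727.7 (in km·kg m⁻³).
e = (26.3 − 10.29) − (73114 − 22727.7) / 3300 = 0.741 km.

0.741 km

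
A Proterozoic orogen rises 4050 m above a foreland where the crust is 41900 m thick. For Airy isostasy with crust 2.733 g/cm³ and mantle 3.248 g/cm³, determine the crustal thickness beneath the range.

Root depth r = h ρ_c / (ρ_m − ρ_c) = 4050 m × 2.733 / 0.515 = 21490 m.
Total thickness = T + h + r = 41900 m + 4050 m + 21490 m = 67400 m.

67400 m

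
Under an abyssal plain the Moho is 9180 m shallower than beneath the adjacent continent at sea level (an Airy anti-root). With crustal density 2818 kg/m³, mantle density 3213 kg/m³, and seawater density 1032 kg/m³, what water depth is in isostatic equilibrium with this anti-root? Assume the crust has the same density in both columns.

Replacing a thickness d of crust by seawater at the top must be balanced by replacing crust with mantle at the base: d (ρ_c − ρ_w) = a (ρ_m − ρ_c).
d = a (ρ_m − ρ_c)/(ρ_c − ρ_w) = 9180 m × 395/1786 = 2030 m.

2030 m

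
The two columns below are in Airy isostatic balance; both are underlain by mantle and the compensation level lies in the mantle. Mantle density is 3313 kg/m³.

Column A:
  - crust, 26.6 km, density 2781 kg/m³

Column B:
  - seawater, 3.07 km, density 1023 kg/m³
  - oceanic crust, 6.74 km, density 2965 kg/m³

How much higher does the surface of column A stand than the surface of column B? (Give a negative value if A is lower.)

1.44 km

For any compensation level in the mantle, the mantle terms cancel and isostasy reduces to e = (Σt_A − Σt_B) − (Σ(ρt)_A − Σ(ρt)_B) / ρ_m.
Σt_A = 26.6 km; Σt_B = 9.81 km; Σ(ρt)_A = 73974.6; Σ(ρt)_B = 23124.71 (in km·kg/m³).
e = (26.6 − 9.81) − (73974.6 − 23124.71) / 3313 = 1.44 km.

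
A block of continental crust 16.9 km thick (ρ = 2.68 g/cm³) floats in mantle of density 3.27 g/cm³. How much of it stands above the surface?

3.05 km

Floating equilibrium: submerged depth d = t ρ_obj/ρ_fluid = 16.9 km × 2.68/3.27 = 13.85 km.
Freeboard = t − d = 16.9 km − 13.85 km = 3.05 km.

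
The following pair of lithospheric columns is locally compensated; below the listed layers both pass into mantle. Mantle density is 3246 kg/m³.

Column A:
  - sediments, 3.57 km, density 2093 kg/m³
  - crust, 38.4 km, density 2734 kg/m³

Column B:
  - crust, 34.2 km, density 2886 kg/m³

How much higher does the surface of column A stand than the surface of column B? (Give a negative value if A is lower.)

For any compensation level in the mantle, the mantle terms cancel and isostasy reduces to e = (Σt_A − Σt_B) − (Σ(ρt)_A − Σ(ρt)_B) / ρ_m.
Σt_A = 41.97 km; Σt_B = 34.2 km; Σ(ρt)_A = 112457.61; Σ(ρt)_B = 98701.2 (in km·kg/m³).
e = (41.97 − 34.2) − (112457.61 − 98701.2) / 3246 = 3.53 km.

3.53 km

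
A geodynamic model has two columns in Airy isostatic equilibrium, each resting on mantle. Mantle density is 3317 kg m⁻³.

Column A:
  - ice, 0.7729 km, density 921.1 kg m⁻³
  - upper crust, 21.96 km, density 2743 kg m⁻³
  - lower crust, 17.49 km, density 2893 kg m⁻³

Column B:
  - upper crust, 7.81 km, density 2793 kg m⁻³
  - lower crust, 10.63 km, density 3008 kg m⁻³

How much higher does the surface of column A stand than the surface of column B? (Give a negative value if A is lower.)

4.37 km

For any compensation level in the mantle, the mantle terms cancel and isostasy reduces to e = (Σt_A − Σt_B) − (Σ(ρt)_A − Σ(ρt)_B) / ρ_m.
Σt_A = 40.2229 km; Σt_B = 18.44 km; Σ(ρt)_A = 111546.768; Σ(ρt)_B = 53788.37 (in km·kg m⁻³).
e = (40.2229 − 18.44) − (111546.768 − 53788.37) / 3317 = 4.37 km.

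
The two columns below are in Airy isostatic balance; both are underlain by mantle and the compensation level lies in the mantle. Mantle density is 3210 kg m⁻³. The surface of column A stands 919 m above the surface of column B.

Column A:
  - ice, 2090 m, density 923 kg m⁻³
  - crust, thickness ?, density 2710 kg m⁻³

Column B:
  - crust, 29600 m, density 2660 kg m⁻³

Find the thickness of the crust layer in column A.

28900 m

Take the compensation level at the base of the deeper column (depth z_c below the surface of column A) and equate Σ ρ_i t_i down to z_c; mantle fills any gap and the z_c terms cancel.
Column A: 2090×923 + x×2710 + (z_c − 2090 − x)×3210
Column B: 919×0 + 29600×2660 + (z_c − 919 − 29600)×3210
The z_c×3210 term appears on both sides and cancels. Collect the known terms of each column as K = Σ(ρt)_known − 3210 × (depth of known layers): K_A = 1929070 − 3210×2090 = −4779830; K_B = 78736000 − 3210×(919 + 29600) = −19229990.
Balance: K_A − x×(3210 − 2710) = K_B, so x = (K_A − K_B)/(3210 − 2710) = 14450200/500 = 28900 m.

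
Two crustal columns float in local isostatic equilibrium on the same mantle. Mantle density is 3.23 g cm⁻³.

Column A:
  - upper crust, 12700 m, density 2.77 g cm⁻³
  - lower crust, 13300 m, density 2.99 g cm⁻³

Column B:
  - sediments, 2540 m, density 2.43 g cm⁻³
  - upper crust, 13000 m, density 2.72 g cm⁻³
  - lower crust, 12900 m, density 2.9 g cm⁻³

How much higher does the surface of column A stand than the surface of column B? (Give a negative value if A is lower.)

For any compensation level in the mantle, the mantle terms cancel and isostasy reduces to e = (Σt_A − Σt_B) − (Σ(ρt)_A − Σ(ρt)_B) / ρ_m.
Σt_A = 26000 m; Σt_B = 28440 m; Σ(ρt)_A = 74946; Σ(ρt)_B = 78942.2 (in m·g cm⁻³).
e = (26000 − 28440) − (74946 − 78942.2) / 3.23 = −1200 m.

−1200 m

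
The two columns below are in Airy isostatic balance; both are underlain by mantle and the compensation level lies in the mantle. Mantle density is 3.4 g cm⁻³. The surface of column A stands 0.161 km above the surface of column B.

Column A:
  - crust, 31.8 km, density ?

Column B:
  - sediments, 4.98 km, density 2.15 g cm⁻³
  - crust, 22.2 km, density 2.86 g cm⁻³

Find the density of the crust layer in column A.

Take the compensation level at the base of the deeper column (depth z_c below the surface of column A) and equate Σ ρ_i t_i down to z_c; mantle fills any gap and the z_c terms cancel.
Column A: 31.8×ρ + (z_c − 31.8)×3.4
Column B: 0.161×0 + 4.98×2.15 + 22.2×2.86 + (z_c − 0.161 − 27.18)×3.4
The z_c×3.4 term appears on both sides and cancels. Collect the known terms of each column as K = Σ(ρt)_known − 3.4 × (depth of known layers): K_A = 0 − 3.4×31.8 = −108.12; K_B = 74.199 − 3.4×(0.161 + 27.18) = −18.7604.
Balance: K_A + 31.8×ρ = K_B, so ρ = (K_B − K_A)/31.8 = 89.3596/31.8 = 2.81 g cm⁻³.

2.81 g cm⁻³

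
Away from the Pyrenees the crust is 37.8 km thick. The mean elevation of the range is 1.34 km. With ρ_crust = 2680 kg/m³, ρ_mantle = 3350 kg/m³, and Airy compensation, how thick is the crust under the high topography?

Root depth r = h ρ_c / (ρ_m − ρ_c) = 1.34 km × 2680 / 670 = 5.36 km.
Total thickness = T + h + r = 37.8 km + 1.34 km + 5.36 km = 44.5 km.

44.5 km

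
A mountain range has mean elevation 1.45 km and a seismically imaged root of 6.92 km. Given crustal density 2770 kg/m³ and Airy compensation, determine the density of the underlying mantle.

3350 kg/m³

Airy balance: ρ_c h = (ρ_m − ρ_c) r → ρ_m = ρ_c (1 + h/r).
ρ_m = 2770 × (1 + 1.45 km/6.92 km) = 3350 kg/m³.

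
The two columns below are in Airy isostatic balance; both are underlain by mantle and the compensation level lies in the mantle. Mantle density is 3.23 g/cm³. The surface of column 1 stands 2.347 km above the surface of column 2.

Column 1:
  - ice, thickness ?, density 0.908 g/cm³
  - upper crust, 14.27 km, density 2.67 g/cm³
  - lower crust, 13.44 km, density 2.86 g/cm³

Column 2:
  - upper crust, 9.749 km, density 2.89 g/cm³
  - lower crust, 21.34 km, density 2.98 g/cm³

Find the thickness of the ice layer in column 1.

1.41 km

Take the compensation level at the base of the deeper column (depth z_c below the surface of column 1) and equate Σ ρ_i t_i down to z_c; mantle fills any gap and the z_c terms cancel.
Column 1: x×0.908 + 14.27×2.67 + 13.44×2.86 + (z_c − 27.71 − x)×3.23
Column 2: 2.347×0 + 9.749×2.89 + 21.34×2.98 + (z_c − 2.347 − 31.089)×3.23
The z_c×3.23 term appears on both sides and cancels. Collect the known terms of each column as K = Σ(ρt)_known − 3.23 × (depth of known layers): K_1 = 76.5393 − 3.23×27.71 = −12.964; K_2 = 91.76781 − 3.23×(2.347 + 31.089) = −16.23047.
Balance: K_1 − x×(3.23 − 0.908) = K_2, so x = (K_1 − K_2)/(3.23 − 0.908) = 3.26647/2.322 = 1.41 km.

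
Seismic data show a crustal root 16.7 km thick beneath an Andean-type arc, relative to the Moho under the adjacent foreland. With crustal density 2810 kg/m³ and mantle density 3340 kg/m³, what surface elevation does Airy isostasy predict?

In Airy isostatic equilibrium: ρ_c h = (ρ_m − ρ_c) r.
h = r (ρ_m − ρ_c) / ρ_c = 16.7 km × (3340 − 2810) / 2810 = 3.15 km.

3.15 km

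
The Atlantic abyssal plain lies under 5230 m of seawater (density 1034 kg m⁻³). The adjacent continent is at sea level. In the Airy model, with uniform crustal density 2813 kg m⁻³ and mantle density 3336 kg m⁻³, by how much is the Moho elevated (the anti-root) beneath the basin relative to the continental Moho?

Equating mass per unit area of the two columns: replacing crust with seawater at the top is compensated by replacing crust with mantle at the base: d (ρ_c − ρ_w) = a (ρ_m − ρ_c).
a = d (ρ_c − ρ_w)/(ρ_m − ρ_c) = 5230 m × 1779/523 = 17800 m.

17800 m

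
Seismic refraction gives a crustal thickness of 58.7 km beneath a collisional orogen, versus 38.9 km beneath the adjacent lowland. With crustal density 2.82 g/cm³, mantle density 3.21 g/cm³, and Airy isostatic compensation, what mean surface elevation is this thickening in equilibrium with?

Excess crust Δ = 58.7 km − 38.9 km = 19.8 km, split between elevation h and root r with h + r = Δ.
Airy balance ρ_c h = (ρ_m − ρ_c) r gives r = h ρ_c/(ρ_m − ρ_c), so h (1 + ρ_c/(ρ_m − ρ_c)) = Δ, i.e. h = Δ (ρ_m − ρ_c)/ρ_m.
h = 19.8 km × 0.39/3.21 = 2.41 km.

2.41 km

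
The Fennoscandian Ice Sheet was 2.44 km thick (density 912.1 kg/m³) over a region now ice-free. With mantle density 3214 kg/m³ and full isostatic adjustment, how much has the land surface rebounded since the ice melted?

0.692 km

Removing the load lets mantle flow back in; uplift u satisfies ρ_ice t = ρ_m u.
u = t ρ_ice/ρ_m = 2.44 km × 912.1/3214 = 0.692 km.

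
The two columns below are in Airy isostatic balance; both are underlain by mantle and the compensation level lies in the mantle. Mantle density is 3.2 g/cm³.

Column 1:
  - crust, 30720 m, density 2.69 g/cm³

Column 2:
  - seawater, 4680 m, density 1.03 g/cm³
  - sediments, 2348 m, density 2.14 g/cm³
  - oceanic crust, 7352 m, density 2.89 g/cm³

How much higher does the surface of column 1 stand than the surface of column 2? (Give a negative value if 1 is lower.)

For any compensation level in the mantle, the mantle terms cancel and isostasy reduces to e = (Σt_1 − Σt_2) − (Σ(ρt)_1 − Σ(ρt)_2) / ρ_m.
Σt_1 = 30720 m; Σt_2 = 14380 m; Σ(ρt)_1 = 82636.8; Σ(ρt)_2 = 31092.4 (in m·g/cm³).
e = (30720 − 14380) − (82636.8 − 31092.4) / 3.2 = 232 m.

232 m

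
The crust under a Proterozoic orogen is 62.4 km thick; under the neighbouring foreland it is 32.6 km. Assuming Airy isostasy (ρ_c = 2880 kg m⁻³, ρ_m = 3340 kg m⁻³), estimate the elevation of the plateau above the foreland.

Excess crust Δ = 62.4 km − 32.6 km = 29.8 km, split between elevation h and root r with h + r = Δ.
Airy balance ρ_c h = (ρ_m − ρ_c) r gives r = h ρ_c/(ρ_m − ρ_c), so h (1 + ρ_c/(ρ_m − ρ_c)) = Δ, i.e. h = Δ (ρ_m − ρ_c)/ρ_m.
h = 29.8 km × 460/3340 = 4.1 km.

4.1 km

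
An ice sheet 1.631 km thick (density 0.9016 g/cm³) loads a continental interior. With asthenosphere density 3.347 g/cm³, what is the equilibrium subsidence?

0.439 km

Balancing pressure at the compensation depth: the ice load ρ_ice t is balanced by mantle displaced below, ρ_m s.
s = t ρ_ice / ρ_m = 1.631 km × 0.9016/3.347 = 0.439 km.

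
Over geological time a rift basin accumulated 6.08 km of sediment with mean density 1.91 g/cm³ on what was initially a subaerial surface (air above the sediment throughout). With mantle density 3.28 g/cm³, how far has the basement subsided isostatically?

3.54 km

Subaerial load: s = t ρ_sed / ρ_m = 6.08 km × 1.91/3.28 = 3.54 km.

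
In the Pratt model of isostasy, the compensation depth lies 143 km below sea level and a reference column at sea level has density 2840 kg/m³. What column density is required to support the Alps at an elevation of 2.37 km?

Pratt balance: ρ_ref D = ρ (D + h).
ρ = ρ_ref D/(D + h) = 2840 × 143 km/(143 km + 2.37 km) = 2790 kg/m³.

2790 kg/m³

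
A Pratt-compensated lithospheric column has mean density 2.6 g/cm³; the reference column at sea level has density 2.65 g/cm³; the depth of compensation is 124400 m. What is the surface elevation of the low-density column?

2390 m

ρ_ref D = ρ (D + h) → h = D (ρ_ref − ρ)/ρ.
h = 124400 m × (2.65 − 2.6)/2.6 = 2390 m.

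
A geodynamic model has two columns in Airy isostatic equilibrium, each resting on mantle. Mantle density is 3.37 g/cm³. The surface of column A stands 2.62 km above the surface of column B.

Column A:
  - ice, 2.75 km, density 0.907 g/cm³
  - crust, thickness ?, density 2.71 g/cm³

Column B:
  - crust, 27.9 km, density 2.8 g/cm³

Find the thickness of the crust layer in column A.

Take the compensation level at the base of the deeper column (depth z_c below the surface of column A) and equate Σ ρ_i t_i down to z_c; mantle fills any gap and the z_c terms cancel.
Column A: 2.75×0.907 + x×2.71 + (z_c − 2.75 − x)×3.37
Column B: 2.62×0 + 27.9×2.8 + (z_c − 2.62 − 27.9)×3.37
The z_c×3.37 term appears on both sides and cancels. Collect the known terms of each column as K = Σ(ρt)_known − 3.37 × (depth of known layers): K_A = 2.49425 − 3.37×2.75 = −6.77325; K_B = 78.12 − 3.37×(2.62 + 27.9) = −24.7324.
Balance: K_A − x×(3.37 − 2.71) = K_B, so x = (K_A − K_B)/(3.37 − 2.71) = 17.9591/0.66 = 27.2 km.

27.2 km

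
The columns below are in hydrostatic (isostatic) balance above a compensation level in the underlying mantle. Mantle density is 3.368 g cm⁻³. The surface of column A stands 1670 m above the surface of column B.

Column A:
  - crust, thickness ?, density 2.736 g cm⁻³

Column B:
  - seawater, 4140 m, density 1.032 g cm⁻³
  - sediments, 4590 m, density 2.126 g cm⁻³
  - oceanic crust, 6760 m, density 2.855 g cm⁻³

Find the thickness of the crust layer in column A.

Take the compensation level at the base of the deeper column (depth z_c below the surface of column A) and equate Σ ρ_i t_i down to z_c; mantle fills any gap and the z_c terms cancel.
Column A: x×2.736 + (z_c − 0 − x)×3.368
Column B: 1670×0 + 4140×1.032 + 4590×2.126 + 6760×2.855 + (z_c − 1670 − 15490)×3.368
The z_c×3.368 term appears on both sides and cancels. Collect the known terms of each column as K = Σ(ρt)_known − 3.368 × (depth of known layers): K_A = 0 − 3.368×0 = 0; K_B = 33330.62 − 3.368×(1670 + 15490) = −24464.26.
Balance: K_A − x×(3.368 − 2.736) = K_B, so x = (K_A − K_B)/(3.368 − 2.736) = 24464.3/0.632 = 38700 m.

38700 m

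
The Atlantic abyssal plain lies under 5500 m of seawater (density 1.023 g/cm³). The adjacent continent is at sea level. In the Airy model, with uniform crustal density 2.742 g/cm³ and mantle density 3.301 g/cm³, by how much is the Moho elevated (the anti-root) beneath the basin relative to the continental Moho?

Isostatic balance requires: replacing crust with seawater at the top is compensated by replacing crust with mantle at the base: d (ρ_c − ρ_w) = a (ρ_m − ρ_c).
a = d (ρ_c − ρ_w)/(ρ_m − ρ_c) = 5500 m × 1.719/0.559 = 16900 m.

16900 m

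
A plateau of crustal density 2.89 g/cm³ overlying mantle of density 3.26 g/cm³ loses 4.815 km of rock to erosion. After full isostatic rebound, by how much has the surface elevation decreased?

Rebound u = e ρ_c/ρ_m = 4.815 km × 2.89/3.26 = 4.269 km.
Net surface drop = e − u = 4.815 km − 4.269 km = e (ρ_m − ρ_c)/ρ_m = 0.546 km.

0.546 km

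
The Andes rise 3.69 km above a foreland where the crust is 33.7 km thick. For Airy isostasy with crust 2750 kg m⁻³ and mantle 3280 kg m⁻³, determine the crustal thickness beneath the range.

56.5 km

Root depth r = h ρ_c / (ρ_m − ρ_c) = 3.69 km × 2750 / 530 = 19.15 km.
Total thickness = T + h + r = 33.7 km + 3.69 km + 19.15 km = 56.5 km.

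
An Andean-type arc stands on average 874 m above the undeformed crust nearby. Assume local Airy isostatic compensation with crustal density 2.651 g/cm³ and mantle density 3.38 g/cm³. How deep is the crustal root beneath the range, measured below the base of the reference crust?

Equating mass per unit area of the two columns: the weight of the topography is balanced by the buoyancy of the root, ρ_c h = (ρ_m − ρ_c) r.
r = h · ρ_c / (ρ_m − ρ_c) = 874 m × 2.651 / (3.38 − 2.651) = 3180 m.

3180 m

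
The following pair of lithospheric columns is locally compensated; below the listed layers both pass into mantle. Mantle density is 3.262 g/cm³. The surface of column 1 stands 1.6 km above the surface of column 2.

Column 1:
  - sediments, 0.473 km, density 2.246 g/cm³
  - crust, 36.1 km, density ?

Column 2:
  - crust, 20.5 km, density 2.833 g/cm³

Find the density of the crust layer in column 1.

2.89 g/cm³

Take the compensation level at the base of the deeper column (depth z_c below the surface of column 1) and equate Σ ρ_i t_i down to z_c; mantle fills any gap and the z_c terms cancel.
Column 1: 0.473×2.246 + 36.1×ρ + (z_c − 36.573)×3.262
Column 2: 1.6×0 + 20.5×2.833 + (z_c − 1.6 − 20.5)×3.262
The z_c×3.262 term appears on both sides and cancels. Collect the known terms of each column as K = Σ(ρt)_known − 3.262 × (depth of known layers): K_1 = 1.062358 − 3.262×36.573 = −118.238768; K_2 = 58.0765 − 3.262×(1.6 + 20.5) = −14.0137.
Balance: K_1 + 36.1×ρ = K_2, so ρ = (K_2 − K_1)/36.1 = 104.225/36.1 = 2.89 g/cm³.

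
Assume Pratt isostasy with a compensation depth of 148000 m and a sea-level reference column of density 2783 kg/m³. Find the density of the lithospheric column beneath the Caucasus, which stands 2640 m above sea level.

2730 kg/m³

Pratt balance: ρ_ref D = ρ (D + h).
ρ = ρ_ref D/(D + h) = 2783 × 148000 m/(148000 m + 2640 m) = 2730 kg/m³.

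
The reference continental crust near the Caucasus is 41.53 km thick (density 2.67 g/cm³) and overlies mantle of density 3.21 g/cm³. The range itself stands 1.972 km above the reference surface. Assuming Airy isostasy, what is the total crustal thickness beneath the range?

Root depth r = h ρ_c / (ρ_m − ρ_c) = 1.972 km × 2.67 / 0.54 = 9.75 km.
Total thickness = T + h + r = 41.53 km + 1.972 km + 9.75 km = 53.3 km.

53.3 km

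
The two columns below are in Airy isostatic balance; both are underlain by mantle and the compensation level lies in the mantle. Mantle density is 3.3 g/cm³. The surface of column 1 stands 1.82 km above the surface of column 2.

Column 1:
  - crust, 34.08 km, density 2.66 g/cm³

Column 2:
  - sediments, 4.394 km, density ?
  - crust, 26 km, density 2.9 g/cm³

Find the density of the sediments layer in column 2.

Take the compensation level at the base of the deeper column (depth z_c below the surface of column 1) and equate Σ ρ_i t_i down to z_c; mantle fills any gap and the z_c terms cancel.
Column 1: 34.08×2.66 + (z_c − 34.08)×3.3
Column 2: 1.82×0 + 4.394×ρ + 26×2.9 + (z_c − 1.82 − 30.394)×3.3
The z_c×3.3 term appears on both sides and cancels. Collect the known terms of each column as K = Σ(ρt)_known − 3.3 × (depth of known layers): K_1 = 90.6528 − 3.3×34.08 = −21.8112; K_2 = 75.4 − 3.3×(1.82 + 30.394) = −30.9062.
Balance: K_1 = K_2 + 4.394×ρ, so ρ = (K_1 − K_2)/4.394 = 9.095/4.394 = 2.07 g/cm³.

2.07 g/cm³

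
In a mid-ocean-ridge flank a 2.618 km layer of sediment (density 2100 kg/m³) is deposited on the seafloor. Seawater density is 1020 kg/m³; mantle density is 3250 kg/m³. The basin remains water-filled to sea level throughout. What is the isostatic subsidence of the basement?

1.27 km

Submarine loading: the sediment displaces seawater, and the subsidence is in turn flooded, so s (ρ_m − ρ_w) = t (ρ_sed − ρ_w).
s = 2.618 km × (2100 − 1020) / (3250 − 1020) = 1.27 km.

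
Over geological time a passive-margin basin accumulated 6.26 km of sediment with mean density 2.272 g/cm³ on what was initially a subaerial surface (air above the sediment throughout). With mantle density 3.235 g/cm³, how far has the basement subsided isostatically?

4.4 km

Subaerial load: s = t ρ_sed / ρ_m = 6.26 km × 2.272/3.235 = 4.4 km.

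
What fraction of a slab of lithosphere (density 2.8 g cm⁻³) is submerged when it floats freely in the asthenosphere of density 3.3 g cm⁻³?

0.848

Submerged fraction = ρ_obj/ρ_fluid = 2.8/3.3 = 0.848.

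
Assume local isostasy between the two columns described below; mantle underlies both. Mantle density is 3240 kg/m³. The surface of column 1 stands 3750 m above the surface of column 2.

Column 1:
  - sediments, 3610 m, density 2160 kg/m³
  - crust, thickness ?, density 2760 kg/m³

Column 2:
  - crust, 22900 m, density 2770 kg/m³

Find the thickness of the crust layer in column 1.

39600 m

Take the compensation level at the base of the deeper column (depth z_c below the surface of column 1) and equate Σ ρ_i t_i down to z_c; mantle fills any gap and the z_c terms cancel.
Column 1: 3610×2160 + x×2760 + (z_c − 3610 − x)×3240
Column 2: 3750×0 + 22900×2770 + (z_c − 3750 − 22900)×3240
The z_c×3240 term appears on both sides and cancels. Collect the known terms of each column as K = Σ(ρt)_known − 3240 × (depth of known layers): K_1 = 7797600 − 3240×3610 = −3898800; K_2 = 63433000 − 3240×(3750 + 22900) = −22913000.
Balance: K_1 − x×(3240 − 2760) = K_2, so x = (K_1 − K_2)/(3240 − 2760) = 19014200/480 = 39600 m.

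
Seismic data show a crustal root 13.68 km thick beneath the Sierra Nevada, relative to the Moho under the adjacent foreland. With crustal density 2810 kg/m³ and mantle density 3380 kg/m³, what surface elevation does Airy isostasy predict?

For local isostatic compensation: ρ_c h = (ρ_m − ρ_c) r.
h = r (ρ_m − ρ_c) / ρ_c = 13.68 km × (3380 − 2810) / 2810 = 2.77 km.

2.77 km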